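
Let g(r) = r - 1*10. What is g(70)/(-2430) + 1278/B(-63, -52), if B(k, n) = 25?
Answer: 103468/2025 ≈ 51.095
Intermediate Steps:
g(r) = -10 + r (g(r) = r - 10 = -10 + r)
g(70)/(-2430) + 1278/B(-63, -52) = (-10 + 70)/(-2430) + 1278/25 = 60*(-1/2430) + 1278*(1/25) = -2/81 + 1278/25 = 103468/2025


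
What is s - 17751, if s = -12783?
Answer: -30534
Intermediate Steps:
s - 17751 = -12783 - 17751 = -30534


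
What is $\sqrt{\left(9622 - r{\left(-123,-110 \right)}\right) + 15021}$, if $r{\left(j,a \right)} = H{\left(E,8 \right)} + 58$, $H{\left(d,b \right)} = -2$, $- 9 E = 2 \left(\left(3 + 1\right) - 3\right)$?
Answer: $\sqrt{24587} \approx 156.8$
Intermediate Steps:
$E = - \frac{2}{9}$ ($E = - \frac{2 \left(\left(3 + 1\right) - 3\right)}{9} = - \frac{2 \left(4 - 3\right)}{9} = - \frac{2 \cdot 1}{9} = \left(- \frac{1}{9}\right) 2 = - \frac{2}{9} \approx -0.22222$)
$r{\left(j,a \right)} = 56$ ($r{\left(j,a \right)} = -2 + 58 = 56$)
$\sqrt{\left(9622 - r{\left(-123,-110 \right)}\right) + 15021} = \sqrt{\left(9622 - 56\right) + 15021} = \sqrt{9566 + 15021} = \sqrt{24587}$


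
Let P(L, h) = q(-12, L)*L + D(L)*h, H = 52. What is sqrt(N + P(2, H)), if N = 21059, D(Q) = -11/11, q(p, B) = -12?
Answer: sqrt(20983) ≈ 144.85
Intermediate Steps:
D(Q) = -1 (D(Q) = -11*1/11 = -1)
P(L, h) = -h - 12*L (P(L, h) = -12*L - h = -h - 12*L)
sqrt(N + P(2, H)) = sqrt(21059 + (-1*52 - 12*2)) = sqrt(21059 + (-52 - 24)) = sqrt(21059 - 76) = sqrt(20983)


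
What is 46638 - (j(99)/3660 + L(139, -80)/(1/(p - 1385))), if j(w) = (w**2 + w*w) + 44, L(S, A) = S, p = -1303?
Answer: 769084277/1830 ≈ 4.2026e+5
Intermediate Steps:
j(w) = 44 + 2*w**2 (j(w) = (w**2 + w**2) + 44 = 2*w**2 + 44 = 44 + 2*w**2)
46638 - (j(99)/3660 + L(139, -80)/(1/(p - 1385))) = 46638 - ((44 + 2*99**2)/3660 + 139/(1/(-1303 - 1385))) = 46638 - ((44 + 2*9801)*(1/3660) + 139/(1/(-2688))) = 46638 - ((44 + 19602)*(1/3660) + 139/(-1/2688)) = 46638 - (19646*(1/3660) + 139*(-2688)) = 46638 - (9823/1830 - 373632) = 46638 - 1*(-683736737/1830) = 46638 + 683736737/1830 = 769084277/1830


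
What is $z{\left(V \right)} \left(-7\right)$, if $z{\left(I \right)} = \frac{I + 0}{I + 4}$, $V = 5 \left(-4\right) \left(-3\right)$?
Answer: $- \frac{105}{16} \approx -6.5625$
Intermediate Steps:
$V = 60$ ($V = \left(-20\right) \left(-3\right) = 60$)
$z{\left(I \right)} = \frac{I}{4 + I}$
$z{\left(V \right)} \left(-7\right) = \frac{60}{4 + 60} \left(-7\right) = \frac{60}{64} \left(-7\right) = 60 \cdot \frac{1}{64} \left(-7\right) = \frac{15}{16} \left(-7\right) = - \frac{105}{16}$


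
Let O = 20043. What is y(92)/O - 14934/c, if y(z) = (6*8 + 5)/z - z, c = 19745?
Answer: -27703714099/36408911220 ≈ -0.76090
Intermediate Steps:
y(z) = -z + 53/z (y(z) = (48 + 5)/z - z = 53/z - z = -z + 53/z)
y(92)/O - 14934/c = (-1*92 + 53/92)/20043 - 14934/19745 = (-92 + 53*(1/92))*(1/20043) - 14934*1/19745 = (-92 + 53/92)*(1/20043) - 14934/19745 = -8411/92*1/20043 - 14934/19745 = -8411/1843956 - 14934/19745 = -27703714099/36408911220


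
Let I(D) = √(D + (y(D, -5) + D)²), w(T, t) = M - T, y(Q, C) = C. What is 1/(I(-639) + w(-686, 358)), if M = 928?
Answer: 1614/2190899 - √414097/2190899 ≈ 0.00044297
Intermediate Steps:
w(T, t) = 928 - T
I(D) = √(D + (-5 + D)²)
1/(I(-639) + w(-686, 358)) = 1/(√(-639 + (-5 - 639)²) + (928 - 1*(-686))) = 1/(√(-639 + (-644)²) + (928 + 686)) = 1/(√(-639 + 414736) + 1614) = 1/(√414097 + 1614) = 1/(1614 + √414097)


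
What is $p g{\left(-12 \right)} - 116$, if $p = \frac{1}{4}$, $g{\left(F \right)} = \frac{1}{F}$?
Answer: $- \frac{5569}{48} \approx -116.02$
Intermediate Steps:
$p = \frac{1}{4} \approx 0.25$
$p g{\left(-12 \right)} - 116 = \frac{1}{4 \left(-12\right)} - 116 = \frac{1}{4} \left(- \frac{1}{12}\right) - 116 = - \frac{1}{48} - 116 = - \frac{5569}{48}$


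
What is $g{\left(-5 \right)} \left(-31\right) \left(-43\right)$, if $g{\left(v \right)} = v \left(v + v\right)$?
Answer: $66650$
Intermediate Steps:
$g{\left(v \right)} = 2 v^{2}$ ($g{\left(v \right)} = v 2 v = 2 v^{2}$)
$g{\left(-5 \right)} \left(-31\right) \left(-43\right) = 2 \left(-5\right)^{2} \left(-31\right) \left(-43\right) = 2 \cdot 25 \left(-31\right) \left(-43\right) = 50 \left(-31\right) \left(-43\right) = \left(-1550\right) \left(-43\right) = 66650$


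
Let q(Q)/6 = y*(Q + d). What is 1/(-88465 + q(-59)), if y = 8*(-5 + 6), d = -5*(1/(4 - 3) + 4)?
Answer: -1/92497 ≈ -1.0811e-5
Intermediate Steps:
d = -25 (d = -5*(1/1 + 4) = -5*(1 + 4) = -5*5 = -25)
y = 8 (y = 8*1 = 8)
q(Q) = -1200 + 48*Q (q(Q) = 6*(8*(Q - 25)) = 6*(8*(-25 + Q)) = 6*(-200 + 8*Q) = -1200 + 48*Q)
1/(-88465 + q(-59)) = 1/(-88465 + (-1200 + 48*(-59))) = 1/(-88465 + (-1200 - 2832)) = 1/(-88465 - 4032) = 1/(-92497) = -1/92497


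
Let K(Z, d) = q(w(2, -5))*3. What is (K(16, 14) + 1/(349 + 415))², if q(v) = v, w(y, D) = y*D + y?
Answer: 336172225/583696 ≈ 575.94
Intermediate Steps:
w(y, D) = y + D*y (w(y, D) = D*y + y = y + D*y)
K(Z, d) = -24 (K(Z, d) = (2*(1 - 5))*3 = (2*(-4))*3 = -8*3 = -24)
(K(16, 14) + 1/(349 + 415))² = (-24 + 1/(349 + 415))² = (-24 + 1/764)² = (-18335/764)² = 336172225/583696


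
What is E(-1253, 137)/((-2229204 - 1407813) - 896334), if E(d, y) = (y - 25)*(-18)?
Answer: 672/1511117 ≈ 0.00044470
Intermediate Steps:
E(d, y) = 450 - 18*y (E(d, y) = (-25 + y)*(-18) = 450 - 18*y)
E(-1253, 137)/((-2229204 - 1407813) - 896334) = (450 - 18*137)/((-2229204 - 1407813) - 896334) = (450 - 2466)/(-3637017 - 896334) = -2016/(-4533351) = -2016*(-1/4533351) = 672/1511117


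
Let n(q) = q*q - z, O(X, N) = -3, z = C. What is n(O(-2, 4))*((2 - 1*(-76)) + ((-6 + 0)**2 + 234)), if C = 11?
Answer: -696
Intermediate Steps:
z = 11
n(q) = -11 + q**2 (n(q) = q*q - 1*11 = q**2 - 11 = -11 + q**2)
n(O(-2, 4))*((2 - 1*(-76)) + ((-6 + 0)**2 + 234)) = (-11 + (-3)**2)*((2 - 1*(-76)) + ((-6 + 0)**2 + 234)) = (-11 + 9)*((2 + 76) + ((-6)**2 + 234)) = -2*(78 + (36 + 234)) = -2*(78 + 270) = -2*348 = -696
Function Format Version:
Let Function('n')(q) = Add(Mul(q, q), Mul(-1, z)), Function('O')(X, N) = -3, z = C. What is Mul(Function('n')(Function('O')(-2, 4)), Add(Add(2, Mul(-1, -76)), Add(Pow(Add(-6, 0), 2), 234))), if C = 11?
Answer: -696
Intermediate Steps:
z = 11
Function('n')(q) = Add(-11, Pow(q, 2)) (Function('n')(q) = Add(Mul(q, q), Mul(-1, 11)) = Add(Pow(q, 2), -11) = Add(-11, Pow(q, 2)))
Mul(Function('n')(Function('O')(-2, 4)), Add(Add(2, Mul(-1, -76)), Add(Pow(Add(-6, 0), 2), 234))) = Mul(Add(-11, Pow(-3, 2)), Add(Add(2, Mul(-1, -76)), Add(Pow(Add(-6, 0), 2), 234))) = Mul(Add(-11, 9), Add(Add(2, 76), Add(Pow(-6, 2), 234))) = Mul(-2, Add(78, Add(36, 234))) = Mul(-2, Add(78, 270)) = Mul(-2, 348) = -696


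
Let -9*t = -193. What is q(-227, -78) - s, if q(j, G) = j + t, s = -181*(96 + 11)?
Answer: 172453/9 ≈ 19161.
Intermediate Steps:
t = 193/9 (t = -1/9*(-193) = 193/9 ≈ 21.444)
s = -19367 (s = -181*107 = -19367)
q(j, G) = 193/9 + j (q(j, G) = j + 193/9 = 193/9 + j)
q(-227, -78) - s = (193/9 - 227) - 1*(-19367) = -1850/9 + 19367 = 172453/9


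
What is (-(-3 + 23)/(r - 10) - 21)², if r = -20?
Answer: 3721/9 ≈ 413.44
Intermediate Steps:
(-(-3 + 23)/(r - 10) - 21)² = (-(-3 + 23)/(-20 - 10) - 21)² = (-20/(-30) - 21)² = (-20*(-1)/30 - 21)² = (-1*(-⅔) - 21)² = (⅔ - 21)² = (-61/3)² = 3721/9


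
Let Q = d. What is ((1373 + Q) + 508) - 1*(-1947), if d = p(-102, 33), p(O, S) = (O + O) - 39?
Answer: 3585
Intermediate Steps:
p(O, S) = -39 + 2*O (p(O, S) = 2*O - 39 = -39 + 2*O)
d = -243 (d = -39 + 2*(-102) = -39 - 204 = -243)
Q = -243
((1373 + Q) + 508) - 1*(-1947) = ((1373 - 243) + 508) - 1*(-1947) = (1130 + 508) + 1947 = 1638 + 1947 = 3585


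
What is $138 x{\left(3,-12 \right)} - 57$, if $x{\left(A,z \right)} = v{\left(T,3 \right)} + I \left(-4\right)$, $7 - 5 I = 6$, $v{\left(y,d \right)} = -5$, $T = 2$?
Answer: $- \frac{4287}{5} \approx -857.4$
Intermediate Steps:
$I = \frac{1}{5}$ ($I = \frac{7}{5} - \frac{6}{5} = \frac{1}{5} \approx 0.2$)
$x{\left(A,z \right)} = - \frac{29}{5}$ ($x{\left(A,z \right)} = -5 + \frac{1}{5} \left(-4\right) = -5 - \frac{4}{5} = - \frac{29}{5}$)
$138 x{\left(3,-12 \right)} - 57 = 138 \left(- \frac{29}{5}\right) - 57 = - \frac{4002}{5} - 57 = - \frac{4287}{5}$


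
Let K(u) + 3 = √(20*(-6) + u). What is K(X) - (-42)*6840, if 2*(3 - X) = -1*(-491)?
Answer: 287277 + 5*I*√58/2 ≈ 2.8728e+5 + 19.039*I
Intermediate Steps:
X = -485/2 (X = 3 - (-1)*(-491)/2 = 3 - ½*491 = 3 - 491/2 = -485/2 ≈ -242.50)
K(u) = -3 + √(-120 + u) (K(u) = -3 + √(20*(-6) + u) = -3 + √(-120 + u))
K(X) - (-42)*6840 = (-3 + √(-120 - 485/2)) - (-42)*6840 = (-3 + √(-725/2)) - 1*(-287280) = (-3 + 5*I*√58/2) + 287280 = 287277 + 5*I*√58/2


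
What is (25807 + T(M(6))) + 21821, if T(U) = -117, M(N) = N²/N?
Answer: 47511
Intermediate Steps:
M(N) = N
(25807 + T(M(6))) + 21821 = (25807 - 117) + 21821 = 25690 + 21821 = 47511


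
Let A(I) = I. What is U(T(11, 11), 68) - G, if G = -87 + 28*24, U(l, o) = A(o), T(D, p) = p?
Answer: -517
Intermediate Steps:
U(l, o) = o
G = 585 (G = -87 + 672 = 585)
U(T(11, 11), 68) - G = 68 - 1*585 = 68 - 585 = -517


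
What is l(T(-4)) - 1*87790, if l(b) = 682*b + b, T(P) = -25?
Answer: -104865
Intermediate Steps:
l(b) = 683*b
l(T(-4)) - 1*87790 = 683*(-25) - 1*87790 = -17075 - 87790 = -104865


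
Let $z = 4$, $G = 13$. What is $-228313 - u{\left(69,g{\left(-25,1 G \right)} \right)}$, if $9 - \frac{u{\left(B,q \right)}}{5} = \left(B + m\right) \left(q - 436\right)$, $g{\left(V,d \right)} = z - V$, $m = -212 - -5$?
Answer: $52472$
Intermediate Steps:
$m = -207$ ($m = -212 + 5 = -207$)
$g{\left(V,d \right)} = 4 - V$
$u{\left(B,q \right)} = 45 - 5 \left(-436 + q\right) \left(-207 + B\right)$ ($u{\left(B,q \right)} = 45 - 5 \left(B - 207\right) \left(q - 436\right) = 45 - 5 \left(-207 + B\right) \left(-436 + q\right) = 45 - 5 \left(-436 + q\right) \left(-207 + B\right)$)
$-228313 - u{\left(69,g{\left(-25,1 G \right)} \right)} = -228313 - \left(-451215 + 1035 \left(4 - -25\right) + 2180 \cdot 69 - 345 \left(4 - -25\right)\right) = -228313 - \left(-451215 + 1035 \left(4 + 25\right) + 150420 - 345 \left(4 + 25\right)\right) = -228313 - \left(-451215 + 1035 \cdot 29 + 150420 - 345 \cdot 29\right) = -228313 - \left(-451215 + 30015 + 150420 - 10005\right) = -228313 - -280785 = -228313 + 280785 = 52472$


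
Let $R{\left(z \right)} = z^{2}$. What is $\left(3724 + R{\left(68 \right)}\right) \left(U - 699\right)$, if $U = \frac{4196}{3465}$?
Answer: $- \frac{20184119972}{3465} \approx -5.8251 \cdot 10^{6}$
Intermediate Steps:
$U = \frac{4196}{3465}$ ($U = 4196 \cdot \frac{1}{3465} = \frac{4196}{3465} \approx 1.211$)
$\left(3724 + R{\left(68 \right)}\right) \left(U - 699\right) = \left(3724 + 68^{2}\right) \left(\frac{4196}{3465} - 699\right) = \left(3724 + 4624\right) \left(- \frac{2417839}{3465}\right) = 8348 \left(- \frac{2417839}{3465}\right) = - \frac{20184119972}{3465}$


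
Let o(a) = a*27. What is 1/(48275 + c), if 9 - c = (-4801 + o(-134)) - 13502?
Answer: 1/70205 ≈ 1.4244e-5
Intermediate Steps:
o(a) = 27*a
c = 21930 (c = 9 - ((-4801 + 27*(-134)) - 13502) = 9 - ((-4801 - 3618) - 13502) = 9 - (-8419 - 13502) = 9 - 1*(-21921) = 9 + 21921 = 21930)
1/(48275 + c) = 1/(48275 + 21930) = 1/70205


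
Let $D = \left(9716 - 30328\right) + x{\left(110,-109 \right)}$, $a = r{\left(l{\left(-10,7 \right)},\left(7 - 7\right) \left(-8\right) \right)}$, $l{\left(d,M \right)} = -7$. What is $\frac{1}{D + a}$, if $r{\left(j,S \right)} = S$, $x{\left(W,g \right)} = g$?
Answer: $- \frac{1}{20721} \approx -4.826 \cdot 10^{-5}$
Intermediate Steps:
$a = 0$ ($a = \left(7 - 7\right) \left(-8\right) = 0 \left(-8\right) = 0$)
$D = -20721$ ($D = \left(9716 - 30328\right) - 109 = -20612 - 109 = -20721$)
$\frac{1}{D + a} = \frac{1}{-20721 + 0} = \frac{1}{-20721} = - \frac{1}{20721}$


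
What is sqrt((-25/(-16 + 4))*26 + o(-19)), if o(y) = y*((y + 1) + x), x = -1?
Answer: sqrt(14946)/6 ≈ 20.376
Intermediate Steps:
o(y) = y**2 (o(y) = y*((y + 1) - 1) = y*((1 + y) - 1) = y*y = y**2)
sqrt((-25/(-16 + 4))*26 + o(-19)) = sqrt((-25/(-16 + 4))*26 + (-19)**2) = sqrt((-25/(-12))*26 + 361) = sqrt(-1/12*(-25)*26 + 361) = sqrt((25/12)*26 + 361) = sqrt(325/6 + 361) = sqrt(2491/6) = sqrt(14946)/6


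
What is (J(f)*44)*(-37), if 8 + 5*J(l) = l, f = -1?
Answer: 14652/5 ≈ 2930.4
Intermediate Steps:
J(l) = -8/5 + l/5
(J(f)*44)*(-37) = ((-8/5 + (⅕)*(-1))*44)*(-37) = ((-8/5 - ⅕)*44)*(-37) = -9/5*44*(-37) = -396/5*(-37) = 14652/5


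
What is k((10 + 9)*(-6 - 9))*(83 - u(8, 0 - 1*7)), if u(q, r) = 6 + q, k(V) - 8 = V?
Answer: -19113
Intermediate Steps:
k(V) = 8 + V
k((10 + 9)*(-6 - 9))*(83 - u(8, 0 - 1*7)) = (8 + (10 + 9)*(-6 - 9))*(83 - (6 + 8)) = (8 + 19*(-15))*(83 - 1*14) = (8 - 285)*(83 - 14) = -277*69 = -19113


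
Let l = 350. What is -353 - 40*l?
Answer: -14353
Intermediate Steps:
-353 - 40*l = -353 - 40*350 = -353 - 14000 = -14353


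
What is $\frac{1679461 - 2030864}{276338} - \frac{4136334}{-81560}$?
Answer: $\frac{278591459053}{5634531820} \approx 49.444$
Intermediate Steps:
$\frac{1679461 - 2030864}{276338} - \frac{4136334}{-81560} = \left(1679461 - 2030864\right) \frac{1}{276338} - - \frac{2068167}{40780} = \left(-351403\right) \frac{1}{276338} + \frac{2068167}{40780} = - \frac{351403}{276338} + \frac{2068167}{40780} = \frac{278591459053}{5634531820}$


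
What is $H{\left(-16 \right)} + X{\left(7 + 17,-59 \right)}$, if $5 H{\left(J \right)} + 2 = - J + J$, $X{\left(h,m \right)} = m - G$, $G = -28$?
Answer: $- \frac{157}{5} \approx -31.4$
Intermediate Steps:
$X{\left(h,m \right)} = 28 + m$ ($X{\left(h,m \right)} = m - -28 = m + 28 = 28 + m$)
$H{\left(J \right)} = - \frac{2}{5}$ ($H{\left(J \right)} = - \frac{2}{5} + \frac{- J + J}{5} = - \frac{2}{5} + \frac{1}{5} \cdot 0 = - \frac{2}{5} + 0 = - \frac{2}{5}$)
$H{\left(-16 \right)} + X{\left(7 + 17,-59 \right)} = - \frac{2}{5} + \left(28 - 59\right) = - \frac{2}{5} - 31 = - \frac{157}{5}$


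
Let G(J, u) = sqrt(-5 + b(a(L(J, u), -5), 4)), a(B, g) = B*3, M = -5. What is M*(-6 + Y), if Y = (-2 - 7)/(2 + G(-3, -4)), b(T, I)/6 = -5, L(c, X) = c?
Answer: 420/13 - 15*I*sqrt(35)/13 ≈ 32.308 - 6.8262*I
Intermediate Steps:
a(B, g) = 3*B
b(T, I) = -30 (b(T, I) = 6*(-5) = -30)
G(J, u) = I*sqrt(35) (G(J, u) = sqrt(-5 - 30) = sqrt(-35) = I*sqrt(35))
Y = -9/(2 + I*sqrt(35)) (Y = (-2 - 7)/(2 + I*sqrt(35)) = -9/(2 + I*sqrt(35)) ≈ -0.46154 + 1.3652*I)
M*(-6 + Y) = -5*(-6 + (-6/13 + 3*I*sqrt(35)/13)) = -5*(-84/13 + 3*I*sqrt(35)/13) = 420/13 - 15*I*sqrt(35)/13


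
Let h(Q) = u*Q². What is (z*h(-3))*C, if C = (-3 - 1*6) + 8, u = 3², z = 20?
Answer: -1620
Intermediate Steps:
u = 9
h(Q) = 9*Q²
C = -1 (C = (-3 - 6) + 8 = -9 + 8 = -1)
(z*h(-3))*C = (20*(9*(-3)²))*(-1) = (20*(9*9))*(-1) = (20*81)*(-1) = 1620*(-1) = -1620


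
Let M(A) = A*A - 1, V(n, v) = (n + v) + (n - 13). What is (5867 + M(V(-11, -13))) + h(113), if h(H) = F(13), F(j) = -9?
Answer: 8161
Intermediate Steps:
V(n, v) = -13 + v + 2*n (V(n, v) = (n + v) + (-13 + n) = -13 + v + 2*n)
h(H) = -9
M(A) = -1 + A² (M(A) = A² - 1 = -1 + A²)
(5867 + M(V(-11, -13))) + h(113) = (5867 + (-1 + (-13 - 13 + 2*(-11))²)) - 9 = (5867 + (-1 + (-13 - 13 - 22)²)) - 9 = (5867 + (-1 + (-48)²)) - 9 = (5867 + (-1 + 2304)) - 9 = (5867 + 2303) - 9 = 8170 - 9 = 8161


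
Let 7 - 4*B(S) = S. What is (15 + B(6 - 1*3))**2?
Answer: 256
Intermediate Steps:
B(S) = 7/4 - S/4
(15 + B(6 - 1*3))**2 = (15 + (7/4 - (6 - 1*3)/4))**2 = (15 + (7/4 - (6 - 3)/4))**2 = (15 + (7/4 - 1/4*3))**2 = (15 + (7/4 - 3/4))**2 = (15 + 1)**2 = 16**2 = 256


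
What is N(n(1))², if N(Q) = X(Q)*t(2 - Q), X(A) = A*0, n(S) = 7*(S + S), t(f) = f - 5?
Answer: 0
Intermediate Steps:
t(f) = -5 + f
n(S) = 14*S (n(S) = 7*(2*S) = 14*S)
X(A) = 0
N(Q) = 0 (N(Q) = 0*(-5 + (2 - Q)) = 0*(-3 - Q) = 0)
N(n(1))² = 0² = 0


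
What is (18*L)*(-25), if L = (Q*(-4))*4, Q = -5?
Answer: -36000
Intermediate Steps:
L = 80 (L = -5*(-4)*4 = 20*4 = 80)
(18*L)*(-25) = (18*80)*(-25) = 1440*(-25) = -36000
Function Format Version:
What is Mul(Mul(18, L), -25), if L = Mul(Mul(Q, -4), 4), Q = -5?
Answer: -36000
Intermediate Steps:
L = 80 (L = Mul(Mul(-5, -4), 4) = Mul(20, 4) = 80)
Mul(Mul(18, L), -25) = Mul(Mul(18, 80), -25) = Mul(1440, -25) = -36000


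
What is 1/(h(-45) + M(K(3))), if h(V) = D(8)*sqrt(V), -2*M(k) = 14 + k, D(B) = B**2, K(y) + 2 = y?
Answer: -2/49167 - 256*I*sqrt(5)/245835 ≈ -4.0678e-5 - 0.0023285*I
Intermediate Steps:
K(y) = -2 + y
M(k) = -7 - k/2 (M(k) = -(14 + k)/2 = -7 - k/2)
h(V) = 64*sqrt(V) (h(V) = 8**2*sqrt(V) = 64*sqrt(V))
1/(h(-45) + M(K(3))) = 1/(64*sqrt(-45) + (-7 - (-2 + 3)/2)) = 1/(64*(3*I*sqrt(5)) + (-7 - 1/2*1)) = 1/(192*I*sqrt(5) + (-7 - 1/2)) = 1/(192*I*sqrt(5) - 15/2) = 1/(-15/2 + 192*I*sqrt(5))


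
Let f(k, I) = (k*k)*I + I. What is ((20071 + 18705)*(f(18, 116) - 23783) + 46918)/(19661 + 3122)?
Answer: 539692510/22783 ≈ 23688.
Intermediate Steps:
f(k, I) = I + I*k² (f(k, I) = k²*I + I = I*k² + I = I + I*k²)
((20071 + 18705)*(f(18, 116) - 23783) + 46918)/(19661 + 3122) = ((20071 + 18705)*(116*(1 + 18²) - 23783) + 46918)/(19661 + 3122) = (38776*(116*(1 + 324) - 23783) + 46918)/22783 = (38776*(116*325 - 23783) + 46918)*(1/22783) = (38776*(37700 - 23783) + 46918)*(1/22783) = (38776*13917 + 46918)*(1/22783) = (539645592 + 46918)*(1/22783) = 539692510*(1/22783) = 539692510/22783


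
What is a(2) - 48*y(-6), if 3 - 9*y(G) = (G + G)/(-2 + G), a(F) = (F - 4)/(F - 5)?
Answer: -22/3 ≈ -7.3333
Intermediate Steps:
a(F) = (-4 + F)/(-5 + F)
y(G) = ⅓ - 2*G/(9*(-2 + G)) (y(G) = ⅓ - (G + G)/(9*(-2 + G)) = ⅓ - 2*G/(9*(-2 + G)))
a(2) - 48*y(-6) = (-4 + 2)/(-5 + 2) - 16*(-6 - 6)/(3*(-2 - 6)) = -2/(-3) - 16*(-12)/(3*(-8)) = -⅓*(-2) - 16*(-1)*(-12)/(3*8) = ⅔ - 48*⅙ = ⅔ - 8 = -22/3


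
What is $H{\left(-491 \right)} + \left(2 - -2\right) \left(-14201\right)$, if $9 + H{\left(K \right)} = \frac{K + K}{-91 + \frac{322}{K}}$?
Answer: $- \frac{2556273277}{45003} \approx -56802.0$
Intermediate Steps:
$H{\left(K \right)} = -9 + \frac{2 K}{-91 + \frac{322}{K}}$ ($H{\left(K \right)} = -9 + \frac{K + K}{-91 + \frac{322}{K}} = -9 + \frac{2 K}{-91 + \frac{322}{K}}$)
$H{\left(-491 \right)} + \left(2 - -2\right) \left(-14201\right) = \frac{2898 - -402129 - 2 \left(-491\right)^{2}}{7 \left(-46 + 13 \left(-491\right)\right)} + \left(2 - -2\right) \left(-14201\right) = \frac{2898 + 402129 - 482162}{7 \left(-46 - 6383\right)} + \left(2 + 2\right) \left(-14201\right) = \frac{2898 + 402129 - 482162}{7 \left(-6429\right)} + 4 \left(-14201\right) = \frac{1}{7} \left(- \frac{1}{6429}\right) \left(-77135\right) - 56804 = \frac{77135}{45003} - 56804 = - \frac{2556273277}{45003}$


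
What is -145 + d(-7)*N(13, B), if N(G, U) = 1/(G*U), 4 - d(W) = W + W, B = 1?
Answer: -1867/13 ≈ -143.62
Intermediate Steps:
d(W) = 4 - 2*W (d(W) = 4 - (W + W) = 4 - 2*W)
N(G, U) = 1/(G*U)
-145 + d(-7)*N(13, B) = -145 + (4 - 2*(-7))*(1/(13*1)) = -145 + (4 + 14)*((1/13)*1) = -145 + 18*(1/13) = -145 + 18/13 = -1867/13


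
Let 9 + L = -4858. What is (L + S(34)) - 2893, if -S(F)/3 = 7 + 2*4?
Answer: -7805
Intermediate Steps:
L = -4867 (L = -9 - 4858 = -4867)
S(F) = -45 (S(F) = -3*(7 + 2*4) = -3*(7 + 8) = -3*15 = -45)
(L + S(34)) - 2893 = (-4867 - 45) - 2893 = -4912 - 2893 = -7805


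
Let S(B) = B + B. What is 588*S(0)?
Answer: 0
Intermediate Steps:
S(B) = 2*B
588*S(0) = 588*(2*0) = 588*0 = 0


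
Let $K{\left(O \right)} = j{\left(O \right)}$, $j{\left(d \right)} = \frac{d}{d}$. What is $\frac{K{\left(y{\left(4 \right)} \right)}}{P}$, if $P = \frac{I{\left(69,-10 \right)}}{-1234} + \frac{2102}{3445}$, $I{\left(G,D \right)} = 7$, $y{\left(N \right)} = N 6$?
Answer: $\frac{4251130}{2569753} \approx 1.6543$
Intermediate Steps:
$y{\left(N \right)} = 6 N$
$j{\left(d \right)} = 1$
$K{\left(O \right)} = 1$
$P = \frac{2569753}{4251130}$ ($P = \frac{7}{-1234} + \frac{2102}{3445} = 7 \left(- \frac{1}{1234}\right) + 2102 \cdot \frac{1}{3445} = - \frac{7}{1234} + \frac{2102}{3445} = \frac{2569753}{4251130} \approx 0.60449$)
$\frac{K{\left(y{\left(4 \right)} \right)}}{P} = 1 \frac{1}{\frac{2569753}{4251130}} = 1 \cdot \frac{4251130}{2569753} = \frac{4251130}{2569753}$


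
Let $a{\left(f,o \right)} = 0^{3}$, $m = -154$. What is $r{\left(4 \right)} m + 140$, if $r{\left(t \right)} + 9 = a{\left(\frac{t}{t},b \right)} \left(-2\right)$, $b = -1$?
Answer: $1526$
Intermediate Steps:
$a{\left(f,o \right)} = 0$
$r{\left(t \right)} = -9$ ($r{\left(t \right)} = -9 + 0 \left(-2\right) = -9 + 0 = -9$)
$r{\left(4 \right)} m + 140 = \left(-9\right) \left(-154\right) + 140 = 1386 + 140 = 1526$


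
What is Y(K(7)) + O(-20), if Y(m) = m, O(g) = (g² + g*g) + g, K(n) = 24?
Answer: 804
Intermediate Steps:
O(g) = g + 2*g² (O(g) = (g² + g²) + g = 2*g² + g = g + 2*g²)
Y(K(7)) + O(-20) = 24 - 20*(1 + 2*(-20)) = 24 - 20*(1 - 40) = 24 - 20*(-39) = 24 + 780 = 804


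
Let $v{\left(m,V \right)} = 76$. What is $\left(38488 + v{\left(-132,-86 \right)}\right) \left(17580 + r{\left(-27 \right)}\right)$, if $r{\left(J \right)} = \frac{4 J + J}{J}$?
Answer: $678147940$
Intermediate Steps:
$r{\left(J \right)} = 5$ ($r{\left(J \right)} = \frac{5 J}{J} = 5$)
$\left(38488 + v{\left(-132,-86 \right)}\right) \left(17580 + r{\left(-27 \right)}\right) = \left(38488 + 76\right) \left(17580 + 5\right) = 38564 \cdot 17585 = 678147940$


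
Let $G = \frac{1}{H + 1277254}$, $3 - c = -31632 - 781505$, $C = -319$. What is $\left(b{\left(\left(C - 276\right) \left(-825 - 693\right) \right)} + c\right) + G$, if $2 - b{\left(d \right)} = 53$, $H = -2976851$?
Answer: $\frac{1381923625132}{1699597} \approx 8.1309 \cdot 10^{5}$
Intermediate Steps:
$b{\left(d \right)} = -51$ ($b{\left(d \right)} = 2 - 53 = -51$)
$c = 813140$ ($c = 3 - \left(-31632 - 781505\right) = 3 - -813137 = 3 + 813137 = 813140$)
$G = - \frac{1}{1699597}$ ($G = \frac{1}{-2976851 + 1277254} = \frac{1}{-1699597} = - \frac{1}{1699597} \approx -5.8837 \cdot 10^{-7}$)
$\left(b{\left(\left(C - 276\right) \left(-825 - 693\right) \right)} + c\right) + G = \left(-51 + 813140\right) - \frac{1}{1699597} = 813089 - \frac{1}{1699597} = \frac{1381923625132}{1699597}$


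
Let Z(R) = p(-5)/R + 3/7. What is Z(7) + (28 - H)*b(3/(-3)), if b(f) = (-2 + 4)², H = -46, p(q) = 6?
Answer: 2081/7 ≈ 297.29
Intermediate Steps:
Z(R) = 3/7 + 6/R (Z(R) = 6/R + 3/7 = 3/7 + 6/R)
b(f) = 4 (b(f) = 2² = 4)
Z(7) + (28 - H)*b(3/(-3)) = (3/7 + 6/7) + (28 - 1*(-46))*4 = (3/7 + 6*(⅐)) + (28 + 46)*4 = (3/7 + 6/7) + 74*4 = 9/7 + 296 = 2081/7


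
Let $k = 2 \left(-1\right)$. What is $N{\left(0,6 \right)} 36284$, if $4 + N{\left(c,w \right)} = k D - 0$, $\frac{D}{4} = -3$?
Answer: $725680$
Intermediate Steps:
$k = -2$
$D = -12$ ($D = 4 \left(-3\right) = -12$)
$N{\left(c,w \right)} = 20$ ($N{\left(c,w \right)} = -4 - -24 = -4 + \left(24 + \left(-4 + 4\right)\right) = -4 + \left(24 + 0\right) = -4 + 24 = 20$)
$N{\left(0,6 \right)} 36284 = 20 \cdot 36284 = 725680$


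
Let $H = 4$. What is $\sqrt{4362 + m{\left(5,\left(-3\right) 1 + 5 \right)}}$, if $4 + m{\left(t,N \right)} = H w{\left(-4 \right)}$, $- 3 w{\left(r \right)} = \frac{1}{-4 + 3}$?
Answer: $\frac{\sqrt{39234}}{3} \approx 66.025$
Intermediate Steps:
$w{\left(r \right)} = \frac{1}{3}$ ($w{\left(r \right)} = - \frac{1}{3 \left(-4 + 3\right)} = - \frac{1}{3 \left(-1\right)} = \left(- \frac{1}{3}\right) \left(-1\right) = \frac{1}{3}$)
$m{\left(t,N \right)} = - \frac{8}{3}$ ($m{\left(t,N \right)} = -4 + 4 \cdot \frac{1}{3} = -4 + \frac{4}{3} = - \frac{8}{3}$)
$\sqrt{4362 + m{\left(5,\left(-3\right) 1 + 5 \right)}} = \sqrt{4362 - \frac{8}{3}} = \sqrt{\frac{13078}{3}} = \frac{\sqrt{39234}}{3}$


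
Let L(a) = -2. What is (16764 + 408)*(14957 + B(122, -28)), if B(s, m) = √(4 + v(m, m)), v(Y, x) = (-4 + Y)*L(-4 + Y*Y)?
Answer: 256841604 + 34344*√17 ≈ 2.5698e+8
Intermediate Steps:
v(Y, x) = 8 - 2*Y (v(Y, x) = (-4 + Y)*(-2) = 8 - 2*Y)
B(s, m) = √(12 - 2*m) (B(s, m) = √(4 + (8 - 2*m)) = √(12 - 2*m))
(16764 + 408)*(14957 + B(122, -28)) = (16764 + 408)*(14957 + √(12 - 2*(-28))) = 17172*(14957 + √(12 + 56)) = 17172*(14957 + √68) = 17172*(14957 + 2*√17) = 256841604 + 34344*√17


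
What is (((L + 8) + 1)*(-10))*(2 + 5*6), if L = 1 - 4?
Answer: -1920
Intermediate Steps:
L = -3
(((L + 8) + 1)*(-10))*(2 + 5*6) = (((-3 + 8) + 1)*(-10))*(2 + 5*6) = ((5 + 1)*(-10))*(2 + 30) = (6*(-10))*32 = -60*32 = -1920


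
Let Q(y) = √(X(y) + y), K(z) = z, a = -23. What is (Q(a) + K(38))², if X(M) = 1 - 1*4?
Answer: (38 + I*√26)² ≈ 1418.0 + 387.53*I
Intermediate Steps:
X(M) = -3 (X(M) = 1 - 4 = -3)
Q(y) = √(-3 + y)
(Q(a) + K(38))² = (√(-3 - 23) + 38)² = (√(-26) + 38)² = (I*√26 + 38)² = (38 + I*√26)²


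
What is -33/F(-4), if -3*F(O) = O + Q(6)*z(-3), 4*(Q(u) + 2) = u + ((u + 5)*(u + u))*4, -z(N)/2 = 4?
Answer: -3/32 ≈ -0.093750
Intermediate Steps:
z(N) = -8 (z(N) = -2*4 = -8)
Q(u) = -2 + u/4 + 2*u*(5 + u) (Q(u) = -2 + (u + ((u + 5)*(u + u))*4)/4 = -2 + (u + ((5 + u)*(2*u))*4)/4 = -2 + (u + (2*u*(5 + u))*4)/4 = -2 + (u + 8*u*(5 + u))/4 = -2 + (u/4 + 2*u*(5 + u)) = -2 + u/4 + 2*u*(5 + u))
F(O) = 1052/3 - O/3 (F(O) = -(O + (-2 + 2*6² + (41/4)*6)*(-8))/3 = -(O + (-2 + 2*36 + 123/2)*(-8))/3 = -(O + (-2 + 72 + 123/2)*(-8))/3 = -(O + (263/2)*(-8))/3 = -(O - 1052)/3 = -(-1052 + O)/3 = 1052/3 - O/3)
-33/F(-4) = -33/(1052/3 - ⅓*(-4)) = -33/(1052/3 + 4/3) = -33/352 = -33*1/352 = -3/32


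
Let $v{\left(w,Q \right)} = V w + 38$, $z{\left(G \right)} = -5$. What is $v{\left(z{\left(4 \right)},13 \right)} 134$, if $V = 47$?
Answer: $-26398$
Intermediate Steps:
$v{\left(w,Q \right)} = 38 + 47 w$ ($v{\left(w,Q \right)} = 47 w + 38 = 38 + 47 w$)
$v{\left(z{\left(4 \right)},13 \right)} 134 = \left(38 + 47 \left(-5\right)\right) 134 = \left(38 - 235\right) 134 = \left(-197\right) 134 = -26398$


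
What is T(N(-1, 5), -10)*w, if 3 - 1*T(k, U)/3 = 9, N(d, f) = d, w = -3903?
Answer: 70254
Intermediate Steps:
T(k, U) = -18 (T(k, U) = 9 - 3*9 = 9 - 27 = -18)
T(N(-1, 5), -10)*w = -18*(-3903) = 70254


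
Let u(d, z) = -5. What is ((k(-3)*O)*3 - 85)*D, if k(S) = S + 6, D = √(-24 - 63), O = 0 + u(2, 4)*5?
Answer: -310*I*√87 ≈ -2891.5*I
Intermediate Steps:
O = -25 (O = 0 - 5*5 = 0 - 25 = -25)
D = I*√87 (D = √(-87) = I*√87 ≈ 9.3274*I)
k(S) = 6 + S
((k(-3)*O)*3 - 85)*D = (((6 - 3)*(-25))*3 - 85)*(I*√87) = ((3*(-25))*3 - 85)*(I*√87) = (-75*3 - 85)*(I*√87) = (-225 - 85)*(I*√87) = -310*I*√87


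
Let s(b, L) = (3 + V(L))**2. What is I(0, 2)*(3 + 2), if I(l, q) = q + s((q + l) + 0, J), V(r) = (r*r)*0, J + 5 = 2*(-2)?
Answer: 55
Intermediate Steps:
J = -9 (J = -5 + 2*(-2) = -5 - 4 = -9)
V(r) = 0 (V(r) = r**2*0 = 0)
s(b, L) = 9 (s(b, L) = (3 + 0)**2 = 3**2 = 9)
I(l, q) = 9 + q (I(l, q) = q + 9 = 9 + q)
I(0, 2)*(3 + 2) = (9 + 2)*(3 + 2) = 11*5 = 55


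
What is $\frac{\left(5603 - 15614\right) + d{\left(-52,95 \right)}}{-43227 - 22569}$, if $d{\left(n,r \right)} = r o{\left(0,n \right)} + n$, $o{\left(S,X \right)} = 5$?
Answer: $\frac{799}{5483} \approx 0.14572$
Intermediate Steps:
$d{\left(n,r \right)} = n + 5 r$ ($d{\left(n,r \right)} = r 5 + n = 5 r + n = n + 5 r$)
$\frac{\left(5603 - 15614\right) + d{\left(-52,95 \right)}}{-43227 - 22569} = \frac{\left(5603 - 15614\right) + \left(-52 + 5 \cdot 95\right)}{-43227 - 22569} = \frac{-10011 + \left(-52 + 475\right)}{-43227 - 22569} = \frac{-10011 + 423}{-43227 - 22569} = - \frac{9588}{-65796} = \left(-9588\right) \left(- \frac{1}{65796}\right) = \frac{799}{5483}$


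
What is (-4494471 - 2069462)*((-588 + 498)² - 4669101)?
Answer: 30594498276933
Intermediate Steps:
(-4494471 - 2069462)*((-588 + 498)² - 4669101) = -6563933*((-90)² - 4669101) = -6563933*(8100 - 4669101) = -6563933*(-4661001) = 30594498276933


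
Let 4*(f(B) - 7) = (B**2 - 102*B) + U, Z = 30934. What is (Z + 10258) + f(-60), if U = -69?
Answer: 174447/4 ≈ 43612.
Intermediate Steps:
f(B) = -41/4 - 51*B/2 + B**2/4 (f(B) = 7 + ((B**2 - 102*B) - 69)/4 = 7 + (-69 + B**2 - 102*B)/4 = 7 + (-69/4 - 51*B/2 + B**2/4) = -41/4 - 51*B/2 + B**2/4)
(Z + 10258) + f(-60) = (30934 + 10258) + (-41/4 - 51/2*(-60) + (1/4)*(-60)**2) = 41192 + (-41/4 + 1530 + (1/4)*3600) = 41192 + (-41/4 + 1530 + 900) = 41192 + 9679/4 = 174447/4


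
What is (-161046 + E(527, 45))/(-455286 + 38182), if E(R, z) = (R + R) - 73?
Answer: 160065/417104 ≈ 0.38375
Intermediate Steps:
E(R, z) = -73 + 2*R (E(R, z) = 2*R - 73 = -73 + 2*R)
(-161046 + E(527, 45))/(-455286 + 38182) = (-161046 + (-73 + 2*527))/(-455286 + 38182) = (-161046 + (-73 + 1054))/(-417104) = (-161046 + 981)*(-1/417104) = -160065*(-1/417104) = 160065/417104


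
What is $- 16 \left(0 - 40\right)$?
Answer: $640$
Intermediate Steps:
$- 16 \left(0 - 40\right) = \left(-16\right) \left(-40\right) = 640$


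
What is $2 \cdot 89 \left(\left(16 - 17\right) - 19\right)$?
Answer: $-3560$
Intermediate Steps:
$2 \cdot 89 \left(\left(16 - 17\right) - 19\right) = 178 \left(-1 - 19\right) = 178 \left(-20\right) = -3560$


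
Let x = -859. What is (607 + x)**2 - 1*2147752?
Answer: -2084248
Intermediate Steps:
(607 + x)**2 - 1*2147752 = (607 - 859)**2 - 1*2147752 = (-252)**2 - 2147752 = 63504 - 2147752 = -2084248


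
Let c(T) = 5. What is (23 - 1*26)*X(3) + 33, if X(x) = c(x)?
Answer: 18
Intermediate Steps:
X(x) = 5
(23 - 1*26)*X(3) + 33 = (23 - 1*26)*5 + 33 = (23 - 26)*5 + 33 = -3*5 + 33 = -15 + 33 = 18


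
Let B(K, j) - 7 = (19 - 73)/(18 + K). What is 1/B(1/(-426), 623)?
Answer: 7667/30665 ≈ 0.25002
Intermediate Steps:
B(K, j) = 7 - 54/(18 + K) (B(K, j) = 7 + (19 - 73)/(18 + K) = 7 - 54/(18 + K))
1/B(1/(-426), 623) = 1/((72 + 7/(-426))/(18 + 1/(-426))) = 1/((72 + 7*(-1/426))/(18 - 1/426)) = 1/((72 - 7/426)/(7667/426)) = 1/((426/7667)*(30665/426)) = 1/(30665/7667) = 7667/30665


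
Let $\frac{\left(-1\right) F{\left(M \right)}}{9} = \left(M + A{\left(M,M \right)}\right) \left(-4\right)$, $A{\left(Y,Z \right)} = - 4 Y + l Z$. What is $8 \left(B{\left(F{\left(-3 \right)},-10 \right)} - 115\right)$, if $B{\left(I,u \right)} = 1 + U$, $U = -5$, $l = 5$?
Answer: $-952$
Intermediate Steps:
$A{\left(Y,Z \right)} = - 4 Y + 5 Z$
$F{\left(M \right)} = 72 M$ ($F{\left(M \right)} = - 9 \left(M + \left(- 4 M + 5 M\right)\right) \left(-4\right) = - 9 \left(M + M\right) \left(-4\right) = - 9 \cdot 2 M \left(-4\right) = - 9 \left(- 8 M\right) = 72 M$)
$B{\left(I,u \right)} = -4$ ($B{\left(I,u \right)} = 1 - 5 = -4$)
$8 \left(B{\left(F{\left(-3 \right)},-10 \right)} - 115\right) = 8 \left(-4 - 115\right) = 8 \left(-119\right) = -952$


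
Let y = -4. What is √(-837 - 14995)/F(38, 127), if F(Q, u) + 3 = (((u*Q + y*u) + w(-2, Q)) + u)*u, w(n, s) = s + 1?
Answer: 2*I*√3958/569465 ≈ 0.00022095*I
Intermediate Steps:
w(n, s) = 1 + s
F(Q, u) = -3 + u*(1 + Q - 3*u + Q*u) (F(Q, u) = -3 + (((u*Q - 4*u) + (1 + Q)) + u)*u = -3 + (((Q*u - 4*u) + (1 + Q)) + u)*u = -3 + (((-4*u + Q*u) + (1 + Q)) + u)*u = -3 + ((1 + Q - 4*u + Q*u) + u)*u = -3 + (1 + Q - 3*u + Q*u)*u = -3 + u*(1 + Q - 3*u + Q*u))
√(-837 - 14995)/F(38, 127) = √(-837 - 14995)/(-3 - 3*127² + 38*127² + 127*(1 + 38)) = √(-15832)/(-3 - 3*16129 + 38*16129 + 127*39) = (2*I*√3958)/(-3 - 48387 + 612902 + 4953) = (2*I*√3958)/569465 = (2*I*√3958)*(1/569465) = 2*I*√3958/569465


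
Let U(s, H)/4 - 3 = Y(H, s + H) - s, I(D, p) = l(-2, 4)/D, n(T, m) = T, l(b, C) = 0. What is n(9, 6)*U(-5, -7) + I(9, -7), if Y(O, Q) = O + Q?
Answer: -396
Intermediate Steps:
I(D, p) = 0 (I(D, p) = 0/D = 0)
U(s, H) = 12 + 8*H (U(s, H) = 12 + 4*((H + (s + H)) - s) = 12 + 4*((H + (H + s)) - s) = 12 + 4*((s + 2*H) - s) = 12 + 4*(2*H) = 12 + 8*H)
n(9, 6)*U(-5, -7) + I(9, -7) = 9*(12 + 8*(-7)) + 0 = 9*(12 - 56) + 0 = 9*(-44) + 0 = -396 + 0 = -396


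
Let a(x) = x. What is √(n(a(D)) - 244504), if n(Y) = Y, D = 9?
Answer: I*√244495 ≈ 494.46*I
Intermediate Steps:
√(n(a(D)) - 244504) = √(9 - 244504) = √(-244495) = I*√244495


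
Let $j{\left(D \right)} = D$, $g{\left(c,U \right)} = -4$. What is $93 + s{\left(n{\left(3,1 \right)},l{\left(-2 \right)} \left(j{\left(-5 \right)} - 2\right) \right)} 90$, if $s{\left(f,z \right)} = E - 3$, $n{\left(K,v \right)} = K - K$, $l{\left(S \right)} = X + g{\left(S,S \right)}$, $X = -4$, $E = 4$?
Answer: $183$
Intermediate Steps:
$l{\left(S \right)} = -8$ ($l{\left(S \right)} = -4 - 4 = -8$)
$n{\left(K,v \right)} = 0$
$s{\left(f,z \right)} = 1$ ($s{\left(f,z \right)} = 4 - 3 = 1$)
$93 + s{\left(n{\left(3,1 \right)},l{\left(-2 \right)} \left(j{\left(-5 \right)} - 2\right) \right)} 90 = 93 + 1 \cdot 90 = 93 + 90 = 183$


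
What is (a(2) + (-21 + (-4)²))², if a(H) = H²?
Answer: 1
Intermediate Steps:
(a(2) + (-21 + (-4)²))² = (2² + (-21 + (-4)²))² = (4 + (-21 + 16))² = (4 - 5)² = (-1)² = 1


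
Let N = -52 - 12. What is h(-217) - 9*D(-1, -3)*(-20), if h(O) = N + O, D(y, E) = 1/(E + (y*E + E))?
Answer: -341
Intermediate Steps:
N = -64
D(y, E) = 1/(2*E + E*y) (D(y, E) = 1/(E + (E*y + E)) = 1/(E + (E + E*y)) = 1/(2*E + E*y))
h(O) = -64 + O
h(-217) - 9*D(-1, -3)*(-20) = (-64 - 217) - 9/((-3)*(2 - 1))*(-20) = -281 - (-3)/1*(-20) = -281 - (-3)*(-20) = -281 - 9*(-1/3)*(-20) = -281 + 3*(-20) = -281 - 60 = -341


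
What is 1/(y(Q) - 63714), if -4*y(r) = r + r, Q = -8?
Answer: -1/63710 ≈ -1.5696e-5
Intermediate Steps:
y(r) = -r/2 (y(r) = -(r + r)/4 = -r/2)
1/(y(Q) - 63714) = 1/(-½*(-8) - 63714) = 1/(4 - 63714) = 1/(-63710) = -1/63710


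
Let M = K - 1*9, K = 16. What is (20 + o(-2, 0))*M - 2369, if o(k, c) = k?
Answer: -2243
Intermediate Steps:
M = 7 (M = 16 - 1*9 = 16 - 9 = 7)
(20 + o(-2, 0))*M - 2369 = (20 - 2)*7 - 2369 = 18*7 - 2369 = 126 - 2369 = -2243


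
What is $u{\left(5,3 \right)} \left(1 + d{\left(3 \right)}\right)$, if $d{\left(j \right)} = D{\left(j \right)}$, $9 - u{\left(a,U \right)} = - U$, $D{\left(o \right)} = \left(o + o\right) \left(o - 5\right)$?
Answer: $-132$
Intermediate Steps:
$D{\left(o \right)} = 2 o \left(-5 + o\right)$
$u{\left(a,U \right)} = 9 + U$ ($u{\left(a,U \right)} = 9 - - U = 9 + U$)
$d{\left(j \right)} = 2 j \left(-5 + j\right)$
$u{\left(5,3 \right)} \left(1 + d{\left(3 \right)}\right) = \left(9 + 3\right) \left(1 + 2 \cdot 3 \left(-5 + 3\right)\right) = 12 \left(1 + 2 \cdot 3 \left(-2\right)\right) = 12 \left(1 - 12\right) = 12 \left(-11\right) = -132$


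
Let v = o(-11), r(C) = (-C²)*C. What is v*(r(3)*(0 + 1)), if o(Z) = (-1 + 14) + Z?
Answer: -54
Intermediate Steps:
r(C) = -C³
o(Z) = 13 + Z
v = 2 (v = 13 - 11 = 2)
v*(r(3)*(0 + 1)) = 2*((-1*3³)*(0 + 1)) = 2*(-1*27*1) = 2*(-27*1) = 2*(-27) = -54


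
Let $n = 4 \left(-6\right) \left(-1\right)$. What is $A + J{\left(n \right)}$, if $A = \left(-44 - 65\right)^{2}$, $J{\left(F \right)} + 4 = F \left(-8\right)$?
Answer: $11685$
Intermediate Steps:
$n = 24$ ($n = \left(-24\right) \left(-1\right) = 24$)
$J{\left(F \right)} = -4 - 8 F$ ($J{\left(F \right)} = -4 + F \left(-8\right) = -4 - 8 F$)
$A = 11881$ ($A = \left(-109\right)^{2} = 11881$)
$A + J{\left(n \right)} = 11881 - 196 = 11685$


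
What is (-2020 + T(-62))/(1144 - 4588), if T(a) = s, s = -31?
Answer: 293/492 ≈ 0.59553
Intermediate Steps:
T(a) = -31
(-2020 + T(-62))/(1144 - 4588) = (-2020 - 31)/(1144 - 4588) = -2051/(-3444) = -2051*(-1/3444) = 293/492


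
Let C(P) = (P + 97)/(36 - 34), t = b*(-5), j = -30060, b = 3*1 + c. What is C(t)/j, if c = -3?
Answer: -97/60120 ≈ -0.0016134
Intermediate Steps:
b = 0 (b = 3*1 - 3 = 3 - 3 = 0)
t = 0 (t = 0*(-5) = 0)
C(P) = 97/2 + P/2 (C(P) = (97 + P)/2 = (97 + P)*(½) = 97/2 + P/2)
C(t)/j = (97/2 + (½)*0)/(-30060) = (97/2 + 0)*(-1/30060) = (97/2)*(-1/30060) = -97/60120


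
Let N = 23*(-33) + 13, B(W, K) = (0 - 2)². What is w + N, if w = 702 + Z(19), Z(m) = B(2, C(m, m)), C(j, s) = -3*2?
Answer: -40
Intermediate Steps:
C(j, s) = -6
B(W, K) = 4 (B(W, K) = (-2)² = 4)
Z(m) = 4
w = 706 (w = 702 + 4 = 706)
N = -746 (N = -759 + 13 = -746)
w + N = 706 - 746 = -40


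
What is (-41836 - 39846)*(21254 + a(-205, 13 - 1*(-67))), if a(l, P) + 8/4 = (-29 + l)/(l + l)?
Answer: -355870258914/205 ≈ -1.7360e+9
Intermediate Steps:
a(l, P) = -2 + (-29 + l)/(2*l) (a(l, P) = -2 + (-29 + l)/(l + l) = -2 + (-29 + l)/((2*l)) = -2 + (-29 + l)*(1/(2*l)) = -2 + (-29 + l)/(2*l))
(-41836 - 39846)*(21254 + a(-205, 13 - 1*(-67))) = (-41836 - 39846)*(21254 + (½)*(-29 - 3*(-205))/(-205)) = -81682*(21254 + (½)*(-1/205)*(-29 + 615)) = -81682*(21254 + (½)*(-1/205)*586) = -81682*(21254 - 293/205) = -81682*4356777/205 = -355870258914/205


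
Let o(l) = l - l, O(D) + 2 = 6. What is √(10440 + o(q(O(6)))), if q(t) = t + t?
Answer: 6*√290 ≈ 102.18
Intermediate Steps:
O(D) = 4 (O(D) = -2 + 6 = 4)
q(t) = 2*t
o(l) = 0
√(10440 + o(q(O(6)))) = √(10440 + 0) = √10440 = 6*√290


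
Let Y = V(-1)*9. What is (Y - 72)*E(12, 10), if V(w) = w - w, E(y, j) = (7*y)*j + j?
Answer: -61200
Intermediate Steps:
E(y, j) = j + 7*j*y (E(y, j) = 7*j*y + j = j + 7*j*y)
V(w) = 0
Y = 0 (Y = 0*9 = 0)
(Y - 72)*E(12, 10) = (0 - 72)*(10*(1 + 7*12)) = -720*(1 + 84) = -720*85 = -72*850 = -61200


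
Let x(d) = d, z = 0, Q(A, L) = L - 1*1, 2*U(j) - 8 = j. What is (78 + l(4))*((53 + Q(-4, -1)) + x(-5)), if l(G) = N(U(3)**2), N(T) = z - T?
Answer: 4393/2 ≈ 2196.5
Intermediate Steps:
U(j) = 4 + j/2
Q(A, L) = -1 + L (Q(A, L) = L - 1 = -1 + L)
N(T) = -T (N(T) = 0 - T = -T)
l(G) = -121/4 (l(G) = -(4 + (1/2)*3)**2 = -(4 + 3/2)**2 = -(11/2)**2 = -1*121/4 = -121/4)
(78 + l(4))*((53 + Q(-4, -1)) + x(-5)) = (78 - 121/4)*((53 + (-1 - 1)) - 5) = 191*((53 - 2) - 5)/4 = 191*(51 - 5)/4 = (191/4)*46 = 4393/2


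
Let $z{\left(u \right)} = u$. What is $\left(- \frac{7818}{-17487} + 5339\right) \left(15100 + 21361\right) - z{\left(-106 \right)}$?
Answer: $\frac{1134799546531}{5829} \approx 1.9468 \cdot 10^{8}$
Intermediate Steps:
$\left(- \frac{7818}{-17487} + 5339\right) \left(15100 + 21361\right) - z{\left(-106 \right)} = \left(- \frac{7818}{-17487} + 5339\right) \left(15100 + 21361\right) - -106 = \left(\left(-7818\right) \left(- \frac{1}{17487}\right) + 5339\right) 36461 + 106 = \left(\frac{2606}{5829} + 5339\right) 36461 + 106 = \frac{31123637}{5829} \cdot 36461 + 106 = \frac{1134798928657}{5829} + 106 = \frac{1134799546531}{5829}$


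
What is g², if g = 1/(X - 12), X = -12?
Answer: 1/576 ≈ 0.0017361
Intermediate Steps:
g = -1/24 (g = 1/(-12 - 12) = 1/(-24) = -1/24 ≈ -0.041667)
g² = (-1/24)² = 1/576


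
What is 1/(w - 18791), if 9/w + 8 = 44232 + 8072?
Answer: -17432/327564709 ≈ -5.3217e-5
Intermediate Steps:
w = 3/17432 (w = 9/(-8 + (44232 + 8072)) = 9/(-8 + 52304) = 9/52296 = 9*(1/52296) = 3/17432 ≈ 0.00017210)
1/(w - 18791) = 1/(3/17432 - 18791) = 1/(-327564709/17432) = -17432/327564709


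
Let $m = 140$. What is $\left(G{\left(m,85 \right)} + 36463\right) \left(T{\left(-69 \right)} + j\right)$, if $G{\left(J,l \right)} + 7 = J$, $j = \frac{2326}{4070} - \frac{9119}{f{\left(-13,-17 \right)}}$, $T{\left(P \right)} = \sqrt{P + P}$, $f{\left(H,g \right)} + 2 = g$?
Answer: $\frac{679926672152}{38665} + 36596 i \sqrt{138} \approx 1.7585 \cdot 10^{7} + 4.2991 \cdot 10^{5} i$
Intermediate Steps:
$f{\left(H,g \right)} = -2 + g$
$T{\left(P \right)} = \sqrt{2} \sqrt{P}$ ($T{\left(P \right)} = \sqrt{2 P} = \sqrt{2} \sqrt{P}$)
$j = \frac{18579262}{38665}$ ($j = \frac{2326}{4070} - \frac{9119}{-2 - 17} = 2326 \cdot \frac{1}{4070} - \frac{9119}{-19} = \frac{1163}{2035} - - \frac{9119}{19} = \frac{1163}{2035} + \frac{9119}{19} = \frac{18579262}{38665} \approx 480.52$)
$G{\left(J,l \right)} = -7 + J$
$\left(G{\left(m,85 \right)} + 36463\right) \left(T{\left(-69 \right)} + j\right) = \left(\left(-7 + 140\right) + 36463\right) \left(\sqrt{2} \sqrt{-69} + \frac{18579262}{38665}\right) = \left(133 + 36463\right) \left(\sqrt{2} i \sqrt{69} + \frac{18579262}{38665}\right) = 36596 \left(i \sqrt{138} + \frac{18579262}{38665}\right) = 36596 \left(\frac{18579262}{38665} + i \sqrt{138}\right) = \frac{679926672152}{38665} + 36596 i \sqrt{138}$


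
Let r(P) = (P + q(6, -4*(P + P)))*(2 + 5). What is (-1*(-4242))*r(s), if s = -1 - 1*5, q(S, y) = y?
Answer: 1247148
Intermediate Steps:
s = -6 (s = -1 - 5 = -6)
r(P) = -49*P (r(P) = (P - 4*(P + P))*(2 + 5) = (P - 8*P)*7 = -7*P*7 = -49*P)
(-1*(-4242))*r(s) = (-1*(-4242))*(-49*(-6)) = 4242*294 = 1247148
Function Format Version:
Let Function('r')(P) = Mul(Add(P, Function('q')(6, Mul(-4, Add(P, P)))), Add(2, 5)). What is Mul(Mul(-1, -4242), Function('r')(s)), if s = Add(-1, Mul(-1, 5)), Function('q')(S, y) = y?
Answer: 1247148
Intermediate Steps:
s = -6 (s = Add(-1, -5) = -6)
Function('r')(P) = Mul(-49, P) (Function('r')(P) = Mul(Add(P, Mul(-4, Add(P, P))), Add(2, 5)) = Mul(Add(P, Mul(-4, Mul(2, P))), 7) = Mul(Add(P, Mul(-8, P)), 7) = Mul(Mul(-7, P), 7) = Mul(-49, P))
Mul(Mul(-1, -4242), Function('r')(s)) = Mul(Mul(-1, -4242), Mul(-49, -6)) = Mul(4242, 294) = 1247148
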